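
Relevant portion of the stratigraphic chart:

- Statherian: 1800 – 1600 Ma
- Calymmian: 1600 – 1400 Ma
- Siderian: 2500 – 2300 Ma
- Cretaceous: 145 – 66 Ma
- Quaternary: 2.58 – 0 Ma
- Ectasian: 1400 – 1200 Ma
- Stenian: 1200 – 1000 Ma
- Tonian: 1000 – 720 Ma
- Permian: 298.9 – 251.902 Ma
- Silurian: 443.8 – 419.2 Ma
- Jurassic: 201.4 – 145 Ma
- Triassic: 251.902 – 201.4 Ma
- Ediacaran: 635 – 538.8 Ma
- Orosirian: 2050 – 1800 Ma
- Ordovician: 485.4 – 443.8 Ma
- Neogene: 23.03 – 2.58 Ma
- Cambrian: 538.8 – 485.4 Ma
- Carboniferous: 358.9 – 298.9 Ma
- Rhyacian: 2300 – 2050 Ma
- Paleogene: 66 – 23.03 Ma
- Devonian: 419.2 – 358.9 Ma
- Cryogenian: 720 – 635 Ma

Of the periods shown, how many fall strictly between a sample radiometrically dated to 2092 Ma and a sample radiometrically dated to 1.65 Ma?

2092 Ma sits inside the Rhyacian (2300–2050) and 1.65 Ma inside the Quaternary (2.58–0); neither of those is wholly between the two dates.
The listed periods lying completely between them are Orosirian, Statherian, Calymmian, Ectasian, Stenian, Tonian, Cryogenian, Ediacaran, Cambrian, Ordovician, Silurian, Devonian, Carboniferous, Permian, Triassic, Jurassic, Cretaceous, Paleogene, Neogene — 19 in all.

19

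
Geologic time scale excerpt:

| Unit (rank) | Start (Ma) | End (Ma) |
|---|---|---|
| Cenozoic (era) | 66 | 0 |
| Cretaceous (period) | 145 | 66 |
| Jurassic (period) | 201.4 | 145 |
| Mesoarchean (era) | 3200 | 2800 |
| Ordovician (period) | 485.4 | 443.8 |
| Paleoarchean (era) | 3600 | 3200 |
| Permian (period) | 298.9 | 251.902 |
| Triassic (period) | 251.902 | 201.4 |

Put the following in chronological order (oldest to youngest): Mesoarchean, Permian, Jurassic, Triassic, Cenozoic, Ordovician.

Read off each span (Ma): Mesoarchean 3200–2800; Permian 298.9–251.902; Jurassic 201.4–145; Triassic 251.902–201.4; Cenozoic 66–0; Ordovician 485.4–443.8.
Larger Ma is older, so oldest→youngest is Mesoarchean, Ordovician, Permian, Triassic, Jurassic, Cenozoic.

Mesoarchean, Ordovician, Permian, Triassic, Jurassic, Cenozoic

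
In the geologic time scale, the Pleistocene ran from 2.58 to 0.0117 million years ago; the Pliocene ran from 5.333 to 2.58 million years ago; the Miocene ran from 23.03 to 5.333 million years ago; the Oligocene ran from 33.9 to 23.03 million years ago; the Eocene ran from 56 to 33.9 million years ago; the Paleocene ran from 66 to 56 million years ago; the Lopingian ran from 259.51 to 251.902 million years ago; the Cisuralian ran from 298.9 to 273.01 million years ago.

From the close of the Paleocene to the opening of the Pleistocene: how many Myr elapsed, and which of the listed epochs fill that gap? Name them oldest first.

53.42 million years; Eocene, Oligocene, Miocene, Pliocene

The Paleocene closes at 56 Ma and the Pleistocene opens at 2.58 Ma, so the interval is 56 − 2.58 = 53.42 Myr.
An epoch fits inside if it starts at or after 56 Ma and ends at or before 2.58 Ma; oldest first that gives Eocene, Oligocene, Miocene, Pliocene.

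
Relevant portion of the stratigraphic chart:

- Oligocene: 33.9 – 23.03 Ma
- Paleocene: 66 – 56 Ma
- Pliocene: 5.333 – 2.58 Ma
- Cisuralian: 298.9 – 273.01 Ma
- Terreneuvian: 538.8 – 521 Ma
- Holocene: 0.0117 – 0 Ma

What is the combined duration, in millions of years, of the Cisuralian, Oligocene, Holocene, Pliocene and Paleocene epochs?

49.5247 million years

Duration is start − end for each: (298.9 − 273.01) + (33.9 − 23.03) + (0.0117 − 0) + (5.333 − 2.58) + (66 − 56).
That is 25.89 + 10.87 + 0.0117 + 2.753 + 10, which totals 49.5247 million years.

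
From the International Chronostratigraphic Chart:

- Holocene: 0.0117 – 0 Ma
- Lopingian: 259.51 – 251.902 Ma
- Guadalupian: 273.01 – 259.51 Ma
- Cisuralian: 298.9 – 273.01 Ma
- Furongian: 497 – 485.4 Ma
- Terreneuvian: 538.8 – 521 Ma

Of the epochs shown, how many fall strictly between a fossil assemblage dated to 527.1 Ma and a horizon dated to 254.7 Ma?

The older date is 527.1 Ma and the younger is 254.7 Ma.
Epochs with start < 527.1 and end > 254.7 Ma: Furongian (497–485.4), Cisuralian (298.9–273.01), Guadalupian (273.01–259.51).
That is 3 complete epochs.

3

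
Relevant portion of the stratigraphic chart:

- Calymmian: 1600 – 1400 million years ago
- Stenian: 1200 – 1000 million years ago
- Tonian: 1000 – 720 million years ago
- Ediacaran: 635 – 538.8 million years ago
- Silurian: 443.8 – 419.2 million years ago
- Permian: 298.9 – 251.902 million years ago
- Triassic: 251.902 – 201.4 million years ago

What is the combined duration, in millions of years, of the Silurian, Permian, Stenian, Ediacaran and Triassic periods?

418.3 million years

Duration is start − end for each: (443.8 − 419.2) + (298.9 − 251.902) + (1200 − 1000) + (635 − 538.8) + (251.902 − 201.4).
That is 24.6 + 46.998 + 200 + 96.2 + 50.502, which totals 418.3 million years.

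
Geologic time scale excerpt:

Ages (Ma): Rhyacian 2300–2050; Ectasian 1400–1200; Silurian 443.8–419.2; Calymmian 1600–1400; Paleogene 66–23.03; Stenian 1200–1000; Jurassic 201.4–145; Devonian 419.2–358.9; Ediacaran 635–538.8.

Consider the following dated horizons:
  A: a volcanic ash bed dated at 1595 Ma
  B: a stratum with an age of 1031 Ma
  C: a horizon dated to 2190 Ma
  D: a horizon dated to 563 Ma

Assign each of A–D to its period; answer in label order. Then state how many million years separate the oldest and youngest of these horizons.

A: 1595 Ma lies in 1600–1400 Ma, so Calymmian.
B: 1031 Ma lies in 1200–1000 Ma, so Stenian.
C: 2190 Ma lies in 2300–2050 Ma, so Rhyacian.
D: 563 Ma lies in 635–538.8 Ma, so Ediacaran.
Oldest = 2190 Ma, youngest = 563 Ma → span 1627 Myr.

A — Calymmian; B — Stenian; C — Rhyacian; D — Ediacaran; span 1627 million years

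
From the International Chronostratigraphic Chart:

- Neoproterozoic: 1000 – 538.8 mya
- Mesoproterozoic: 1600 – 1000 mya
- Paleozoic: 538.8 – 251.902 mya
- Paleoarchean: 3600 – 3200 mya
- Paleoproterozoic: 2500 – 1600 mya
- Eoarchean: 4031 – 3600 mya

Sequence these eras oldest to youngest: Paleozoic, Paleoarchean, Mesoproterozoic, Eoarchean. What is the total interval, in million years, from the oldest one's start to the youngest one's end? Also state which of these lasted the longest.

Eoarchean, Paleoarchean, Mesoproterozoic, Paleozoic; total span 3779.098 Myr; longest is Mesoproterozoic

From the excerpt: Paleozoic 538.8–251.902; Paleoarchean 3600–3200; Mesoproterozoic 1600–1000; Eoarchean 4031–3600 (Ma).
Larger Ma is earlier, so the oldest is Eoarchean and the youngest is Paleozoic; oldest to youngest: Eoarchean, Paleoarchean, Mesoproterozoic, Paleozoic.
Oldest start 4031 minus youngest end 251.902 gives 3779.098 Myr overall.
Individual lengths (start − end): Eoarchean 431; Mesoproterozoic 600; Paleoarchean 400; Paleozoic 286.898. The largest is Mesoproterozoic at 600 Myr.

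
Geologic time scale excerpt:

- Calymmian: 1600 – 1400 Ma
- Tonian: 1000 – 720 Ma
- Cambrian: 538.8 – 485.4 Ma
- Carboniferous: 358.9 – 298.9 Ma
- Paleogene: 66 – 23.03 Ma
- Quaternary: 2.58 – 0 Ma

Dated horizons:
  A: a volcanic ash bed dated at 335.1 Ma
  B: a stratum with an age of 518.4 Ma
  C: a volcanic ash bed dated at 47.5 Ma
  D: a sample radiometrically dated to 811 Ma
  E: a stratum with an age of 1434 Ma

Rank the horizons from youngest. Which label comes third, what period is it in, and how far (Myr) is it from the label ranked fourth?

Smaller Ma means younger, so youngest first: C 47.5 < A 335.1 < B 518.4 < D 811 < E 1434.
Counting 3 along gives B (518.4 Ma); the excerpt puts that inside the Cambrian, 538.8–485.4 Ma.
Next in line is D (811 Ma), and 811 − 518.4 = 292.6 Myr.

B, in the Cambrian; 292.6 million years to D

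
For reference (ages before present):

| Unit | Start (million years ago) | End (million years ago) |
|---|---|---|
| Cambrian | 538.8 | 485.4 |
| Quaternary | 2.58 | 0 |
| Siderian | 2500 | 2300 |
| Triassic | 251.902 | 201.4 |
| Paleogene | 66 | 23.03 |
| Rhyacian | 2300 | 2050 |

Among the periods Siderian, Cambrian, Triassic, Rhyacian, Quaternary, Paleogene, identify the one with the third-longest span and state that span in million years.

Start − end for each: Siderian 2500 − 2300 = 200; Cambrian 538.8 − 485.4 = 53.4; Triassic 251.902 − 201.4 = 50.502; Rhyacian 2300 − 2050 = 250; Quaternary 2.58 − 0 = 2.58; Paleogene 66 − 23.03 = 42.97.
Ranking these from longest: Rhyacian > Siderian > Cambrian > Triassic > Paleogene > Quaternary.
Position 3 in that ranking is Cambrian, which lasted 53.4 Myr.

Cambrian, 53.4 million years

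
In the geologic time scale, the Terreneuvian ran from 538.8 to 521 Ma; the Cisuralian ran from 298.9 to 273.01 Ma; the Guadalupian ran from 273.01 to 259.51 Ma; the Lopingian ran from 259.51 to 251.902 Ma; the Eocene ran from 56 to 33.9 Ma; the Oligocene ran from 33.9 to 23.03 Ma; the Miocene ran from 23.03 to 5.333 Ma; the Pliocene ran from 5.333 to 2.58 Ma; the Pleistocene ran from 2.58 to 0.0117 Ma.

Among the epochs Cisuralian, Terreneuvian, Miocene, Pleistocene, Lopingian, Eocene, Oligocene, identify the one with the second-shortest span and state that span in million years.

Lopingian, 7.608 million years

Durations: Cisuralian 25.89; Terreneuvian 17.8; Miocene 17.697; Pleistocene 2.5683; Lopingian 7.608; Eocene 22.1; Oligocene 10.87 Myr.
Sorted shortest-first: Pleistocene (2.5683), Lopingian (7.608), Oligocene (10.87), Miocene (17.697), Terreneuvian (17.8), Eocene (22.1), Cisuralian (25.89).
The second shortest is Lopingian at 7.608 Myr.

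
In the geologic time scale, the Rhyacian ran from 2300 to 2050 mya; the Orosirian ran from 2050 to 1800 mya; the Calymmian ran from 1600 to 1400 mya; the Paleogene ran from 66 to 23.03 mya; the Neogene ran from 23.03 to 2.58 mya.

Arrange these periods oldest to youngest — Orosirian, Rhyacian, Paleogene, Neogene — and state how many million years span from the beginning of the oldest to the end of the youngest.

Rhyacian → Orosirian → Paleogene → Neogene; total span 2297.42 Myr

Start ages (Ma): Rhyacian 2300, Orosirian 2050, Paleogene 66, Neogene 23.03.
Ordered oldest to youngest: Rhyacian, Orosirian, Paleogene, Neogene.
Span = 2300 − 2.58 = 2297.42 Myr.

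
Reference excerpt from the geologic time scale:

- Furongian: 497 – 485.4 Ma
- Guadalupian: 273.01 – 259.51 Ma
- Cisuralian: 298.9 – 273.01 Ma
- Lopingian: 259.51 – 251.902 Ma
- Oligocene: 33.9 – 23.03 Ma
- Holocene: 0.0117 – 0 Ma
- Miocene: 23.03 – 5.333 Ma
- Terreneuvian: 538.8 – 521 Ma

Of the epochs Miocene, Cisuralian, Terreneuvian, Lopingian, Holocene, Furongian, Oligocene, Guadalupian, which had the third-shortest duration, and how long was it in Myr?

Oligocene, 10.87 million years

Durations: Miocene 17.697; Cisuralian 25.89; Terreneuvian 17.8; Lopingian 7.608; Holocene 0.0117; Furongian 11.6; Oligocene 10.87; Guadalupian 13.5 Myr.
Sorted shortest-first: Holocene (0.0117), Lopingian (7.608), Oligocene (10.87), Furongian (11.6), Guadalupian (13.5), Miocene (17.697), Terreneuvian (17.8), Cisuralian (25.89).
The third shortest is Oligocene at 10.87 Myr.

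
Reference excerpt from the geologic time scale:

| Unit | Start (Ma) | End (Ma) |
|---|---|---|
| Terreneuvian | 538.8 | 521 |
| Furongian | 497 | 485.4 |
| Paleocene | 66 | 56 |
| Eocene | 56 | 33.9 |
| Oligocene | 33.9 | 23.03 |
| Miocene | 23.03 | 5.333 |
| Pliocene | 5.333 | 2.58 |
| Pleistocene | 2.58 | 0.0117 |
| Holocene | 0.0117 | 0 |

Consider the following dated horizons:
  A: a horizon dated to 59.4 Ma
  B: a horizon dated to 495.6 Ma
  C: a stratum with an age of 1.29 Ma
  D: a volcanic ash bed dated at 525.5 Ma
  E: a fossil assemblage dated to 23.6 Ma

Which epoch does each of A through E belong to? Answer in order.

Match each age against the start–end ranges in the excerpt: A = 59.4 Ma → Paleocene (66–56); B = 495.6 Ma → Furongian (497–485.4); C = 1.29 Ma → Pleistocene (2.58–0.0117); D = 525.5 Ma → Terreneuvian (538.8–521); E = 23.6 Ma → Oligocene (33.9–23.03).

A — Paleocene; B — Furongian; C — Pleistocene; D — Terreneuvian; E — Oligocene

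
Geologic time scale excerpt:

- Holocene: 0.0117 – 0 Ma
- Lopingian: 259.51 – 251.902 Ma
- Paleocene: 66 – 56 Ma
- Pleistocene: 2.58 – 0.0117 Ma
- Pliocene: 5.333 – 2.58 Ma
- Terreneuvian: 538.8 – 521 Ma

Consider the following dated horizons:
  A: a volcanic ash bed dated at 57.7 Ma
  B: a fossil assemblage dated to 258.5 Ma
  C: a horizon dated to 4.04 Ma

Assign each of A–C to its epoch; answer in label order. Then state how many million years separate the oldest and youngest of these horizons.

A — Paleocene; B — Lopingian; C — Pliocene; span 254.46 million years

Match each age against the start–end ranges in the excerpt: A = 57.7 Ma → Paleocene (66–56); B = 258.5 Ma → Lopingian (259.51–251.902); C = 4.04 Ma → Pliocene (5.333–2.58).
The largest age is 258.5 Ma and the smallest is 4.04 Ma; their difference is 254.46 Myr.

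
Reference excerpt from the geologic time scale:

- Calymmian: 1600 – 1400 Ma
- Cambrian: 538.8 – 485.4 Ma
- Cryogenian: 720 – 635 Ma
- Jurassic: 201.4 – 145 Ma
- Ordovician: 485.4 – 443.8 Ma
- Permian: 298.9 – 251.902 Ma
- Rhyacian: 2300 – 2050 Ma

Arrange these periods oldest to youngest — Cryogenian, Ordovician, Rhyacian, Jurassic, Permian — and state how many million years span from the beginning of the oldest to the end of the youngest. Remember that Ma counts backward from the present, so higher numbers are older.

Rhyacian → Cryogenian → Ordovician → Permian → Jurassic; total span 2155 Myr

From the excerpt: Cryogenian 720–635; Ordovician 485.4–443.8; Rhyacian 2300–2050; Jurassic 201.4–145; Permian 298.9–251.902 (Ma).
Larger Ma is earlier, so the oldest is Rhyacian and the youngest is Jurassic; oldest to youngest: Rhyacian, Cryogenian, Ordovician, Permian, Jurassic.
Oldest start 2300 minus youngest end 145 gives 2155 Myr overall.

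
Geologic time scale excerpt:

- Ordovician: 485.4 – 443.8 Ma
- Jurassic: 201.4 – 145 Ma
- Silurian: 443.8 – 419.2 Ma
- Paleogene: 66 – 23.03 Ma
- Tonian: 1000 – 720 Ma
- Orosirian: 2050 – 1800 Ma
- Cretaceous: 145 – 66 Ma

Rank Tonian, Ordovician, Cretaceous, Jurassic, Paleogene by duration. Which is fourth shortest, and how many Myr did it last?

Cretaceous, 79 million years

Durations: Tonian 280; Ordovician 41.6; Cretaceous 79; Jurassic 56.4; Paleogene 42.97 Myr.
Sorted shortest-first: Ordovician (41.6), Paleogene (42.97), Jurassic (56.4), Cretaceous (79), Tonian (280).
The fourth shortest is Cretaceous at 79 Myr.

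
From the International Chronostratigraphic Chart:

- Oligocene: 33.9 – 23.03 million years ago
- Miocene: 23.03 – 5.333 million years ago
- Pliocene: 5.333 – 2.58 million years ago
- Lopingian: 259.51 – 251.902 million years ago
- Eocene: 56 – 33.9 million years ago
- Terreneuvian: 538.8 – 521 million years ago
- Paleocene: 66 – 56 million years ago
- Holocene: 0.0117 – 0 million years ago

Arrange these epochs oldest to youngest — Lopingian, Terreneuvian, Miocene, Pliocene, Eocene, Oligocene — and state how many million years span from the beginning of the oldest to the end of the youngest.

Terreneuvian, Lopingian, Eocene, Oligocene, Miocene, Pliocene; total span 536.22 Myr

Start ages (Ma): Terreneuvian 538.8, Lopingian 259.51, Eocene 56, Oligocene 33.9, Miocene 23.03, Pliocene 5.333.
Ordered oldest to youngest: Terreneuvian, Lopingian, Eocene, Oligocene, Miocene, Pliocene.
Span = 538.8 − 2.58 = 536.22 Myr.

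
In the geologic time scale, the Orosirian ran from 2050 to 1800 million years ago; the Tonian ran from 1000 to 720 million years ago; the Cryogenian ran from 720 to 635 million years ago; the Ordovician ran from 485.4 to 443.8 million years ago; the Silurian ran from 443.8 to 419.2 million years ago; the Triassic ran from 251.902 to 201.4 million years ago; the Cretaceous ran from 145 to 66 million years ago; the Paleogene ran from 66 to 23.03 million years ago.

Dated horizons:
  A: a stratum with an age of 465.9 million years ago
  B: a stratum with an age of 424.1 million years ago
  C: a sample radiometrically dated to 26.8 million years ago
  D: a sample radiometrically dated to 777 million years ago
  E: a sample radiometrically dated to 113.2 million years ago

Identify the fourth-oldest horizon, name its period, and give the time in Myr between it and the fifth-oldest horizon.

E, in the Cretaceous; 86.4 million years to C

Sorted oldest-first by Ma: D (777), A (465.9), B (424.1), E (113.2), C (26.8).
The fourth oldest is E at 113.2 Ma, which lies in 145–66 Ma: the Cretaceous.
The fifth oldest is C at 26.8 Ma; separation = |113.2 − 26.8| = 86.4 Myr.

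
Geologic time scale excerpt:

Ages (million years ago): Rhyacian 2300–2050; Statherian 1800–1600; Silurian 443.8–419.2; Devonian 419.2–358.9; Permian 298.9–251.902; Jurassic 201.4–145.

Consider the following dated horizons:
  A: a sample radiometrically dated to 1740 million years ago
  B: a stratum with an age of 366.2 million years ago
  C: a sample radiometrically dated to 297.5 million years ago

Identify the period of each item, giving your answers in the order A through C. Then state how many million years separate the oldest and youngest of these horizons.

Match each age against the start–end ranges in the excerpt: A = 1740 Ma → Statherian (1800–1600); B = 366.2 Ma → Devonian (419.2–358.9); C = 297.5 Ma → Permian (298.9–251.902).
The largest age is 1740 Ma and the smallest is 297.5 Ma; their difference is 1442.5 Myr.

A — Statherian; B — Devonian; C — Permian; span 1442.5 million years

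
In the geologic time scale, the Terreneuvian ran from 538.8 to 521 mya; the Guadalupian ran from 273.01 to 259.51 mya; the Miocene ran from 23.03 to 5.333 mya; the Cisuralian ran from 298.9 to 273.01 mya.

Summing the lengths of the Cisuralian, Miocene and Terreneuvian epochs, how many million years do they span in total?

61.387 million years

Each duration: Cisuralian = 25.89; Miocene = 17.697; Terreneuvian = 17.8.
Sum: 25.89 + 17.697 + 17.8 = 61.387 Myr.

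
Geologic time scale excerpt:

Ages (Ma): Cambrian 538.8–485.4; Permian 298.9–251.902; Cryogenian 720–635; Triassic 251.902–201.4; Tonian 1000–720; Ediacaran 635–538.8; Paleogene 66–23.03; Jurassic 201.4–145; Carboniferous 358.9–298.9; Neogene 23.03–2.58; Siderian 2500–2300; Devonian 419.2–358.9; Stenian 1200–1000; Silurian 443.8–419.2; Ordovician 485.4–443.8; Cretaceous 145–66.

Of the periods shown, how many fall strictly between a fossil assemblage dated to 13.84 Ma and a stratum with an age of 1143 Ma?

13

1143 Ma sits inside the Stenian (1200–1000) and 13.84 Ma inside the Neogene (23.03–2.58); neither of those is wholly between the two dates.
The listed periods lying completely between them are Tonian, Cryogenian, Ediacaran, Cambrian, Ordovician, Silurian, Devonian, Carboniferous, Permian, Triassic, Jurassic, Cretaceous, Paleogene — 13 in all.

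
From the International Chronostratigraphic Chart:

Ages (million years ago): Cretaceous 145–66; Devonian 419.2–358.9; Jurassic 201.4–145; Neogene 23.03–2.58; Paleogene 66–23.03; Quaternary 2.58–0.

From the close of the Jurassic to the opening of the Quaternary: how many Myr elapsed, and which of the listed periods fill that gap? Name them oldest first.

142.42 million years; Cretaceous, Paleogene, Neogene

The Jurassic closes at 145 Ma and the Quaternary opens at 2.58 Ma, so the interval is 145 − 2.58 = 142.42 Myr.
A period fits inside if it starts at or after 145 Ma and ends at or before 2.58 Ma; oldest first that gives Cretaceous, Paleogene, Neogene.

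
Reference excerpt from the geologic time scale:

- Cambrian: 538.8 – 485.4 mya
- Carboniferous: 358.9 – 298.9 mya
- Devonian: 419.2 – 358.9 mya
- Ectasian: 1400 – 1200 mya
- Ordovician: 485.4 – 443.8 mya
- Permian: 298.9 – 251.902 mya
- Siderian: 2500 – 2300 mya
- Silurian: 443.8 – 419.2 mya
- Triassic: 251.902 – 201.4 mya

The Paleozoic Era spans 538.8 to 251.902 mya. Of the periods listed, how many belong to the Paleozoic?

6

Periods inside 538.8–251.902 Ma: Cambrian, Ordovician, Silurian, Devonian, Carboniferous, Permian — 6 in total.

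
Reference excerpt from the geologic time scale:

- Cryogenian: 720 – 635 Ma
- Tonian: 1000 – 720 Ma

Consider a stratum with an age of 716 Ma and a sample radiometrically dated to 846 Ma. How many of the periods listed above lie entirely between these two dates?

0

Checking each listed span, none has both start < 846 Ma and end > 716 Ma — every period straddles one of the two dates or lies outside them — so the count is 0.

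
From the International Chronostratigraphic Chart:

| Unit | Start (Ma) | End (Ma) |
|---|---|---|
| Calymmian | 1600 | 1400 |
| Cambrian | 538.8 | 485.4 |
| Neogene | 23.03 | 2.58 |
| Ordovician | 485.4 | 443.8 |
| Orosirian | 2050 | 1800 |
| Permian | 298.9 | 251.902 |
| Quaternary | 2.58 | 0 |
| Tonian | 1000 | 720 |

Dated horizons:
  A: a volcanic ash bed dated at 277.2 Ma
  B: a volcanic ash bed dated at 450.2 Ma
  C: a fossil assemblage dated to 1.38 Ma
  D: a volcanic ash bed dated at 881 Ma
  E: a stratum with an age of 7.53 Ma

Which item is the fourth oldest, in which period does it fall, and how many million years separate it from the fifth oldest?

Sorted oldest-first by Ma: D (881), B (450.2), A (277.2), E (7.53), C (1.38).
The fourth oldest is E at 7.53 Ma, which lies in 23.03–2.58 Ma: the Neogene.
The fifth oldest is C at 1.38 Ma; separation = |7.53 − 1.38| = 6.15 Myr.

E, in the Neogene; 6.15 million years to C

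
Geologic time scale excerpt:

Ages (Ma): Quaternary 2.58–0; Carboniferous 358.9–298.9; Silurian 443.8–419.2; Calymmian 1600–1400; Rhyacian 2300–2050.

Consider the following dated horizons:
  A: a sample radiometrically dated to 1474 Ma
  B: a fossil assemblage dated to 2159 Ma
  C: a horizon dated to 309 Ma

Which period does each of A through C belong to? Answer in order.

A — Calymmian; B — Rhyacian; C — Carboniferous

A: 1474 Ma lies in 1600–1400 Ma, so Calymmian.
B: 2159 Ma lies in 2300–2050 Ma, so Rhyacian.
C: 309 Ma lies in 358.9–298.9 Ma, so Carboniferous.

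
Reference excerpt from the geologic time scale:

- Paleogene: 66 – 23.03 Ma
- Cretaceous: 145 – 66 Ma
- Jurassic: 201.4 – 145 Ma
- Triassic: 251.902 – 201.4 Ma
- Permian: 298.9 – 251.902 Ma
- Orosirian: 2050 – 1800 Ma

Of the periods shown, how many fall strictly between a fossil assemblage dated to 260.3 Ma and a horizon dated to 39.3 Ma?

3

260.3 Ma sits inside the Permian (298.9–251.902) and 39.3 Ma inside the Paleogene (66–23.03); neither of those is wholly between the two dates.
The listed periods lying completely between them are Triassic, Jurassic, Cretaceous — 3 in all.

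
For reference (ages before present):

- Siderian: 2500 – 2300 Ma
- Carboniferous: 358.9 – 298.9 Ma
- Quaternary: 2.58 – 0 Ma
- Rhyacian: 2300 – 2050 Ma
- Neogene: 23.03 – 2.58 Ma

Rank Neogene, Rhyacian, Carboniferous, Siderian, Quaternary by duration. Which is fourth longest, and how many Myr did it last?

Start − end for each: Neogene 23.03 − 2.58 = 20.45; Rhyacian 2300 − 2050 = 250; Carboniferous 358.9 − 298.9 = 60; Siderian 2500 − 2300 = 200; Quaternary 2.58 − 0 = 2.58.
Ranking these from longest: Rhyacian > Siderian > Carboniferous > Neogene > Quaternary.
Position 4 in that ranking is Neogene, which lasted 20.45 Myr.

Neogene, 20.45 million years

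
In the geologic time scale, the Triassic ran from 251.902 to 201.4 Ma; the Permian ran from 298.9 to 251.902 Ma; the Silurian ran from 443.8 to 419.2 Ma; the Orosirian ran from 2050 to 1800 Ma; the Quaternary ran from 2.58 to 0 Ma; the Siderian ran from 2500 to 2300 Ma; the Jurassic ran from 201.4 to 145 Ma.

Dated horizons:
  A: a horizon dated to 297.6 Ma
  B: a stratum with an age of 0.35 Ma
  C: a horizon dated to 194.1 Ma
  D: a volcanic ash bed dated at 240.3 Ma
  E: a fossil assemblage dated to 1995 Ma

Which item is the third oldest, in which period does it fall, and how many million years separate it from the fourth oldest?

D, in the Triassic; 46.2 million years to C

Larger Ma means older, so oldest first: E 1995 > A 297.6 > D 240.3 > C 194.1 > B 0.35.
Counting 3 along gives D (240.3 Ma); the excerpt puts that inside the Triassic, 251.902–201.4 Ma.
Next in line is C (194.1 Ma), and 240.3 − 194.1 = 46.2 Myr.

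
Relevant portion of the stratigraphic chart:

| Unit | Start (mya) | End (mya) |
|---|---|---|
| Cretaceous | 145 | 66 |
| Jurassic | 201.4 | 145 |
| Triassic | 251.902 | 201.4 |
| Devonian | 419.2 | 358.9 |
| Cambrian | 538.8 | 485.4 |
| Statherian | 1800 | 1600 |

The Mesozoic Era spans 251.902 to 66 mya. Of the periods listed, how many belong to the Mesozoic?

3

Periods inside 251.902–66 Ma: Triassic, Jurassic, Cretaceous — 3 in total.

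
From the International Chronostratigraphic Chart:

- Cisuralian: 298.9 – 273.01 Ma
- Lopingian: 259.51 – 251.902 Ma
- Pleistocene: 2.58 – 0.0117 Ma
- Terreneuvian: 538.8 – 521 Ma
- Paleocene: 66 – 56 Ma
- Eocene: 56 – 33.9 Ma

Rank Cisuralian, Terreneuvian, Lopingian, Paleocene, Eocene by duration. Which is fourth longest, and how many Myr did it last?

Paleocene, 10 million years

Start − end for each: Cisuralian 298.9 − 273.01 = 25.89; Terreneuvian 538.8 − 521 = 17.8; Lopingian 259.51 − 251.902 = 7.608; Paleocene 66 − 56 = 10; Eocene 56 − 33.9 = 22.1.
Ranking these from longest: Cisuralian > Eocene > Terreneuvian > Paleocene > Lopingian.
Position 4 in that ranking is Paleocene, which lasted 10 Myr.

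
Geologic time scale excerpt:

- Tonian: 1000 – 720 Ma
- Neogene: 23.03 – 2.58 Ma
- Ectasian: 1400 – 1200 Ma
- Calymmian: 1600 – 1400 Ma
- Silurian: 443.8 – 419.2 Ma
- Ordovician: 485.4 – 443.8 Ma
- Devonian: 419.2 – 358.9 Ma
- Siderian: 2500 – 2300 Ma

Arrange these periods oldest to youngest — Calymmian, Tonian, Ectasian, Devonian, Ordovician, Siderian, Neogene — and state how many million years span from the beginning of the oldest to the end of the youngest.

Siderian → Calymmian → Ectasian → Tonian → Ordovician → Devonian → Neogene; total span 2497.42 Myr

Start ages (Ma): Siderian 2500, Calymmian 1600, Ectasian 1400, Tonian 1000, Ordovician 485.4, Devonian 419.2, Neogene 23.03.
Ordered oldest to youngest: Siderian, Calymmian, Ectasian, Tonian, Ordovician, Devonian, Neogene.
Span = 2500 − 2.58 = 2497.42 Myr.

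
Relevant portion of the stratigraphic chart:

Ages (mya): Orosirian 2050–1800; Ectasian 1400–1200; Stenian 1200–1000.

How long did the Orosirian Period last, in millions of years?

2050 − 1800 = 250 million years.

250 million years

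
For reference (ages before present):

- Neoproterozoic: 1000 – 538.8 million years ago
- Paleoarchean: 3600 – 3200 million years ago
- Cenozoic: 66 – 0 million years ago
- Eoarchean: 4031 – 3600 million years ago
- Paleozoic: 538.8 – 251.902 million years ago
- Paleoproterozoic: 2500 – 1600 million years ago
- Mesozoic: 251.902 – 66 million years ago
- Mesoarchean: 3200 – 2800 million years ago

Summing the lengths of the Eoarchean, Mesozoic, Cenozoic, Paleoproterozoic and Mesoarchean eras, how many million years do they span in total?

Each duration: Eoarchean = 431; Mesozoic = 185.902; Cenozoic = 66; Paleoproterozoic = 900; Mesoarchean = 400.
Sum: 431 + 185.902 + 66 + 900 + 400 = 1982.902 Myr.

1982.902 million years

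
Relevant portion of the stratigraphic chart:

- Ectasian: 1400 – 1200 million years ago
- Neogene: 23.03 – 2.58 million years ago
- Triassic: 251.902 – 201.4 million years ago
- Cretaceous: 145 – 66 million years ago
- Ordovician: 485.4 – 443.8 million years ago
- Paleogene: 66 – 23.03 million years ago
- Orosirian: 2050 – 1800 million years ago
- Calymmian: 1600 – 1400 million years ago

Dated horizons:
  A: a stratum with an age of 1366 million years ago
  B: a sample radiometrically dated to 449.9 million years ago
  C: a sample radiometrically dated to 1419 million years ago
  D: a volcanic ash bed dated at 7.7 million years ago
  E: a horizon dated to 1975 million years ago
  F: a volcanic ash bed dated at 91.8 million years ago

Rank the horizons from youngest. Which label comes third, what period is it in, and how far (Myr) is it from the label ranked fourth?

Sorted youngest-first by Ma: D (7.7), F (91.8), B (449.9), A (1366), C (1419), E (1975).
The third youngest is B at 449.9 Ma, which lies in 485.4–443.8 Ma: the Ordovician.
The fourth youngest is A at 1366 Ma; separation = |449.9 − 1366| = 916.1 Myr.

B, in the Ordovician; 916.1 million years to A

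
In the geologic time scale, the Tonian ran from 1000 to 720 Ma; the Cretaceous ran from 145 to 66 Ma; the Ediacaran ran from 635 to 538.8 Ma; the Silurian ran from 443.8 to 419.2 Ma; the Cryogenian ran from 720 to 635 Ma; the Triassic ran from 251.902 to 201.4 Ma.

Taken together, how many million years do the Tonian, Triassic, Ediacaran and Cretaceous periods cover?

Each duration: Tonian = 280; Triassic = 50.502; Ediacaran = 96.2; Cretaceous = 79.
Sum: 280 + 50.502 + 96.2 + 79 = 505.702 Myr.

505.702 million years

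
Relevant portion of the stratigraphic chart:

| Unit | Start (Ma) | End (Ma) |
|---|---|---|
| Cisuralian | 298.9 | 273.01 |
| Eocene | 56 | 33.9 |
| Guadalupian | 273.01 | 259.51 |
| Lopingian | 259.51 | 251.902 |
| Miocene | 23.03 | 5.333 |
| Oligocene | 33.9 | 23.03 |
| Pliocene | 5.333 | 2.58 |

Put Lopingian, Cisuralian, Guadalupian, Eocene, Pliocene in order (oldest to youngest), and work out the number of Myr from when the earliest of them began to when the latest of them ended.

Cisuralian, Guadalupian, Lopingian, Eocene, Pliocene; total span 296.32 Myr

From the excerpt: Lopingian 259.51–251.902; Cisuralian 298.9–273.01; Guadalupian 273.01–259.51; Eocene 56–33.9; Pliocene 5.333–2.58 (Ma).
Larger Ma is earlier, so the oldest is Cisuralian and the youngest is Pliocene; oldest to youngest: Cisuralian, Guadalupian, Lopingian, Eocene, Pliocene.
Oldest start 298.9 minus youngest end 2.58 gives 296.32 Myr overall.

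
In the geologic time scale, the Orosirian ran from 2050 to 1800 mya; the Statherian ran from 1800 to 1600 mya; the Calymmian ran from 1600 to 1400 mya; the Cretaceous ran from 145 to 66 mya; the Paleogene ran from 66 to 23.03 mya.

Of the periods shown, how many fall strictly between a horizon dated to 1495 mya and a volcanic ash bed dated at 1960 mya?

1

1960 Ma sits inside the Orosirian (2050–1800) and 1495 Ma inside the Calymmian (1600–1400); neither of those is wholly between the two dates.
The listed periods lying completely between them are Statherian — 1 in all.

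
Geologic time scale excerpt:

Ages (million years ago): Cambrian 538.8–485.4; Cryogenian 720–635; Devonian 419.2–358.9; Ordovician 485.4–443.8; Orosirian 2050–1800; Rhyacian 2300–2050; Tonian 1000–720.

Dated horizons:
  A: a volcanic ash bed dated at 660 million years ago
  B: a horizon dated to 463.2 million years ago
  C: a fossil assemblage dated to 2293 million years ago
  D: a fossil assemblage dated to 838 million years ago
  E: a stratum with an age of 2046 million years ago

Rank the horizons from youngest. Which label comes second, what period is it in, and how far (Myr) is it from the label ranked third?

Sorted youngest-first by Ma: B (463.2), A (660), D (838), E (2046), C (2293).
The second youngest is A at 660 Ma, which lies in 720–635 Ma: the Cryogenian.
The third youngest is D at 838 Ma; separation = |660 − 838| = 178 Myr.

A, in the Cryogenian; 178 million years to D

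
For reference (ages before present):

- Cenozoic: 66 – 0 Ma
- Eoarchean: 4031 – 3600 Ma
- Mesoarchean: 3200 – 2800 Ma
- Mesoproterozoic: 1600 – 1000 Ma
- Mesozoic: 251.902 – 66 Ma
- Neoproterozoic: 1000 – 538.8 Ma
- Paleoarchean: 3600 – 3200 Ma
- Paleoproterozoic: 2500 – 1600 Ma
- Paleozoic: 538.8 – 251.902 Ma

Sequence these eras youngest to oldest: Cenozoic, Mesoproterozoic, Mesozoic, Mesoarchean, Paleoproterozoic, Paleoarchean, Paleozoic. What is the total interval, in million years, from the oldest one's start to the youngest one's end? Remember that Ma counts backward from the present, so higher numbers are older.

Cenozoic → Mesozoic → Paleozoic → Mesoproterozoic → Paleoproterozoic → Mesoarchean → Paleoarchean; total span 3600 Myr

From the excerpt: Cenozoic 66–0; Mesoproterozoic 1600–1000; Mesozoic 251.902–66; Mesoarchean 3200–2800; Paleoproterozoic 2500–1600; Paleoarchean 3600–3200; Paleozoic 538.8–251.902 (Ma).
Larger Ma is earlier, so the oldest is Paleoarchean and the youngest is Cenozoic; youngest to oldest: Cenozoic, Mesozoic, Paleozoic, Mesoproterozoic, Paleoproterozoic, Mesoarchean, Paleoarchean.
Oldest start 3600 minus youngest end 0 gives 3600 Myr overall.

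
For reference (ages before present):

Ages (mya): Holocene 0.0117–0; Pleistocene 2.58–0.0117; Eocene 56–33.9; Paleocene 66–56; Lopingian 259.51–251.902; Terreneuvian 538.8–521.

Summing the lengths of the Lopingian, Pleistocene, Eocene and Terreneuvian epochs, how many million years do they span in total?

Each duration: Lopingian = 7.608; Pleistocene = 2.5683; Eocene = 22.1; Terreneuvian = 17.8.
Sum: 7.608 + 2.5683 + 22.1 + 17.8 = 50.0763 Myr.

50.0763 million years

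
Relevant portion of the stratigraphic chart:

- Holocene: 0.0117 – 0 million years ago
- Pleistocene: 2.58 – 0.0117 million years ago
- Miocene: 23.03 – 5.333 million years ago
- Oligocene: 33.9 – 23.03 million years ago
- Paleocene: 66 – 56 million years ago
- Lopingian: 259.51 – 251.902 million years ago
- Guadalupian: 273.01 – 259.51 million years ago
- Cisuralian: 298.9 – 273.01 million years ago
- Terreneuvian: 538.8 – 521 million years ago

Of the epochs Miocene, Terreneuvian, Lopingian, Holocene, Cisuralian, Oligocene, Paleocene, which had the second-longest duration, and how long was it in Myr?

Terreneuvian, 17.8 million years

Durations: Miocene 17.697; Terreneuvian 17.8; Lopingian 7.608; Holocene 0.0117; Cisuralian 25.89; Oligocene 10.87; Paleocene 10 Myr.
Sorted longest-first: Cisuralian (25.89), Terreneuvian (17.8), Miocene (17.697), Oligocene (10.87), Paleocene (10), Lopingian (7.608), Holocene (0.0117).
The second longest is Terreneuvian at 17.8 Myr.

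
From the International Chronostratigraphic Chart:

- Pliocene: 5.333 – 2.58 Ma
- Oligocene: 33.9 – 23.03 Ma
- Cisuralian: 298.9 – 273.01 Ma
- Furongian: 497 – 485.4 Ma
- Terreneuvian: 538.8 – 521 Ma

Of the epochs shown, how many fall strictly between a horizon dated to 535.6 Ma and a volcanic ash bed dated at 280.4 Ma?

The older date is 535.6 Ma and the younger is 280.4 Ma.
Epochs with start < 535.6 and end > 280.4 Ma: Furongian (497–485.4).
That is 1 complete epoch.

1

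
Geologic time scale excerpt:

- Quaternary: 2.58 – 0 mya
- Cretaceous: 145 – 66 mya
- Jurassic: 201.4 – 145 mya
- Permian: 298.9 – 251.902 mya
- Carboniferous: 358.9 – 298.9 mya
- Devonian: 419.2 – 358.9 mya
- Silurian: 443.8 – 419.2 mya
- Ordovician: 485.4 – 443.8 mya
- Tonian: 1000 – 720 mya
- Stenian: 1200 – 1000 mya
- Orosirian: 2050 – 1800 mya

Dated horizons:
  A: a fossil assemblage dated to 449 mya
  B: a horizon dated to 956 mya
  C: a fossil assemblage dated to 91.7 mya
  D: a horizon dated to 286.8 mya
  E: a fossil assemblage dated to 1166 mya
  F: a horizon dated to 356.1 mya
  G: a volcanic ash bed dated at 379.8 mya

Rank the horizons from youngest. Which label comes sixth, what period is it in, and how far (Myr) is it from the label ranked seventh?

B, in the Tonian; 210 million years to E

Sorted youngest-first by Ma: C (91.7), D (286.8), F (356.1), G (379.8), A (449), B (956), E (1166).
The sixth youngest is B at 956 Ma, which lies in 1000–720 Ma: the Tonian.
The seventh youngest is E at 1166 Ma; separation = |956 − 1166| = 210 Myr.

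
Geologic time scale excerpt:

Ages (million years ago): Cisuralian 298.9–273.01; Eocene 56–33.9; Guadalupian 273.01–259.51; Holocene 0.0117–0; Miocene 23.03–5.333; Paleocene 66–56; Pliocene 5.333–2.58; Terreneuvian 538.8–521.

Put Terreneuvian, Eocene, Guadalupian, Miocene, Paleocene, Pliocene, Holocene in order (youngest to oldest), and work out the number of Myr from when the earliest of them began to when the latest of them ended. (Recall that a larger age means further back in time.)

Holocene, Pliocene, Miocene, Eocene, Paleocene, Guadalupian, Terreneuvian; total span 538.8 Myr

From the excerpt: Terreneuvian 538.8–521; Eocene 56–33.9; Guadalupian 273.01–259.51; Miocene 23.03–5.333; Paleocene 66–56; Pliocene 5.333–2.58; Holocene 0.0117–0 (Ma).
Larger Ma is earlier, so the oldest is Terreneuvian and the youngest is Holocene; youngest to oldest: Holocene, Pliocene, Miocene, Eocene, Paleocene, Guadalupian, Terreneuvian.
Oldest start 538.8 minus youngest end 0 gives 538.8 Myr overall.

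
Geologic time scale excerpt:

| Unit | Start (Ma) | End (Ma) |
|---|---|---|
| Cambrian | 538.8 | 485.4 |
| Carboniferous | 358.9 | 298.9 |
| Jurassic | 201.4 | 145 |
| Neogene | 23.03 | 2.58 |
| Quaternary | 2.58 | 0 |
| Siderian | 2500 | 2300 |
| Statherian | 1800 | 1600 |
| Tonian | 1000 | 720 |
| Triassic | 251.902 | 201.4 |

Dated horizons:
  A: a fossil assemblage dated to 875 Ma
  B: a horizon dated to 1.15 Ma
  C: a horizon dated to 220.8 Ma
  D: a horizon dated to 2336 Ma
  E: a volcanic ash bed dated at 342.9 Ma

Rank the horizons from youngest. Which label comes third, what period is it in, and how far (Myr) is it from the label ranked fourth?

E, in the Carboniferous; 532.1 million years to A

Sorted youngest-first by Ma: B (1.15), C (220.8), E (342.9), A (875), D (2336).
The third youngest is E at 342.9 Ma, which lies in 358.9–298.9 Ma: the Carboniferous.
The fourth youngest is A at 875 Ma; separation = |342.9 − 875| = 532.1 Myr.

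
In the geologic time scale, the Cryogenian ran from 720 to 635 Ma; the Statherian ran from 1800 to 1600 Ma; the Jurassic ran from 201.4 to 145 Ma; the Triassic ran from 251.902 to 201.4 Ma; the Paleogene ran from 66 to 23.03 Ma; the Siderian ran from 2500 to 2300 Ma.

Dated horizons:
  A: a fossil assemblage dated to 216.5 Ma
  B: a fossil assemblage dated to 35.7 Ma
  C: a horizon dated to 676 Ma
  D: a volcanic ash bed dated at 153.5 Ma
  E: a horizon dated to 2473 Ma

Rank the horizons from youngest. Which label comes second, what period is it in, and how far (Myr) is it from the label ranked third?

Smaller Ma means younger, so youngest first: B 35.7 < D 153.5 < A 216.5 < C 676 < E 2473.
Counting 2 along gives D (153.5 Ma); the excerpt puts that inside the Jurassic, 201.4–145 Ma.
Next in line is A (216.5 Ma), and 216.5 − 153.5 = 63 Myr.

D, in the Jurassic; 63 million years to A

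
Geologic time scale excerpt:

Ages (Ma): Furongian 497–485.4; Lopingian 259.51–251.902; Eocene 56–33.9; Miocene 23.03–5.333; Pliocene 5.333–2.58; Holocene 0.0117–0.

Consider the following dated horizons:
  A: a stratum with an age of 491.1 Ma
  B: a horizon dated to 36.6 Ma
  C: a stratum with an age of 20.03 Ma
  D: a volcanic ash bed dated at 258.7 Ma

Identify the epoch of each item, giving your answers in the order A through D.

A — Furongian; B — Eocene; C — Miocene; D — Lopingian

A: 491.1 Ma lies in 497–485.4 Ma, so Furongian.
B: 36.6 Ma lies in 56–33.9 Ma, so Eocene.
C: 20.03 Ma lies in 23.03–5.333 Ma, so Miocene.
D: 258.7 Ma lies in 259.51–251.902 Ma, so Lopingian.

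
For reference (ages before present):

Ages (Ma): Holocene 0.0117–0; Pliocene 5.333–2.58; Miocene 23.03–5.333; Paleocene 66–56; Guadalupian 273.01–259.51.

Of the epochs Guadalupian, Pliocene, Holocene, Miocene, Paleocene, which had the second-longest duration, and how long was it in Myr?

Guadalupian, 13.5 million years

Start − end for each: Guadalupian 273.01 − 259.51 = 13.5; Pliocene 5.333 − 2.58 = 2.753; Holocene 0.0117 − 0 = 0.0117; Miocene 23.03 − 5.333 = 17.697; Paleocene 66 − 56 = 10.
Ranking these from longest: Miocene > Guadalupian > Paleocene > Pliocene > Holocene.
Position 2 in that ranking is Guadalupian, which lasted 13.5 Myr.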